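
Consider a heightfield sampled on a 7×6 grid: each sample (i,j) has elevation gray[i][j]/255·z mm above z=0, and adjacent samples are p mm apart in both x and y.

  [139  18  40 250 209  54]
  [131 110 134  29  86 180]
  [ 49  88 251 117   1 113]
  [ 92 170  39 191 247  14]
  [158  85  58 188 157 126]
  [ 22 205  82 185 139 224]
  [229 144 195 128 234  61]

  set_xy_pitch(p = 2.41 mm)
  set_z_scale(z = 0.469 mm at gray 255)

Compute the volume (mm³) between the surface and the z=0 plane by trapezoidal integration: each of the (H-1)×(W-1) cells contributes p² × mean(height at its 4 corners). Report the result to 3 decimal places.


41.087

height_mm = gray/255 × 0.469; cell vol = 2.41² × mean(4 corners)
unit = 2.41² × 0.469 / (4×255) = 0.00267059 mm³ per gray-sum
row 0: Σ corner-gray over 5 cells = 2256  → 6.0248
row 1: Σ corner-gray over 5 cells = 2105  → 5.6216
row 2: Σ corner-gray over 5 cells = 2476  → 6.6124
row 3: Σ corner-gray over 5 cells = 2660  → 7.1038
row 4: Σ corner-gray over 5 cells = 2728  → 7.2854
row 5: Σ corner-gray over 5 cells = 3160  → 8.4391
Σ rows: total corner-gray = 15385  → 41.0870 mm³


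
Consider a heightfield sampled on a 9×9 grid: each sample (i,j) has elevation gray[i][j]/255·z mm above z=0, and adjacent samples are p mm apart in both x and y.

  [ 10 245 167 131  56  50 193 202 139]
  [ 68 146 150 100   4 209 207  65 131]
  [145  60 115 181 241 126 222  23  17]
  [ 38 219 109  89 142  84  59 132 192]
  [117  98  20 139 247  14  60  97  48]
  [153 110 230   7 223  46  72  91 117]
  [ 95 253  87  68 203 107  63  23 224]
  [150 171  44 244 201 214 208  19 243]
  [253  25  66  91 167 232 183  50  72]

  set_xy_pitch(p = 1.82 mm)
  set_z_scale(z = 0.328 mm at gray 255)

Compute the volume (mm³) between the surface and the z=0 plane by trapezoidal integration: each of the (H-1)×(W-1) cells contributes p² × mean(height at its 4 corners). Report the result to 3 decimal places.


33.908

height_mm = gray/255 × 0.328; cell vol = 1.82² × mean(4 corners)
unit = 1.82² × 0.328 / (4×255) = 0.00106516 mm³ per gray-sum
row 0: Σ corner-gray over 8 cells = 4198  → 4.4716
row 1: Σ corner-gray over 8 cells = 4059  → 4.3235
row 2: Σ corner-gray over 8 cells = 3996  → 4.2564
row 3: Σ corner-gray over 8 cells = 3413  → 3.6354
row 4: Σ corner-gray over 8 cells = 3343  → 3.5608
row 5: Σ corner-gray over 8 cells = 3755  → 3.9997
row 6: Σ corner-gray over 8 cells = 4522  → 4.8167
row 7: Σ corner-gray over 8 cells = 4548  → 4.8444
Σ rows: total corner-gray = 31834  → 33.9084 mm³


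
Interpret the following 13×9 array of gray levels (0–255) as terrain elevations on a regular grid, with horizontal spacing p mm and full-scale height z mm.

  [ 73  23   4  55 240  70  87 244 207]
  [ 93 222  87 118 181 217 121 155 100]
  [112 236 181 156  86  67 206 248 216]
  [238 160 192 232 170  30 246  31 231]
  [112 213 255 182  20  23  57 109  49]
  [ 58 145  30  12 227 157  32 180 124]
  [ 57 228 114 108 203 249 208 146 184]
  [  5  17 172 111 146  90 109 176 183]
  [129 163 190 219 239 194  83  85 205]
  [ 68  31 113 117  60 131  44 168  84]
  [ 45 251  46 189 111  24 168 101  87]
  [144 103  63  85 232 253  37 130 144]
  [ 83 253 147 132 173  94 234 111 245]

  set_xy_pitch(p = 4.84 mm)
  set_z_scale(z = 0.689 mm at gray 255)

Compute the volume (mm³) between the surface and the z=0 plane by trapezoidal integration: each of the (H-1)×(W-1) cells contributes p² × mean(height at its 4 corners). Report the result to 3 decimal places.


height_mm = gray/255 × 0.689; cell vol = 4.84² × mean(4 corners)
unit = 4.84² × 0.689 / (4×255) = 0.0158238 mm³ per gray-sum
row 0: Σ corner-gray over 8 cells = 4121  → 65.2097
row 1: Σ corner-gray over 8 cells = 5083  → 80.4322
row 2: Σ corner-gray over 8 cells = 5279  → 83.5336
row 3: Σ corner-gray over 8 cells = 4470  → 70.7322
row 4: Σ corner-gray over 8 cells = 3627  → 57.3928
row 5: Σ corner-gray over 8 cells = 4501  → 71.2228
row 6: Σ corner-gray over 8 cells = 4583  → 72.5203
row 7: Σ corner-gray over 8 cells = 4510  → 71.3652
row 8: Σ corner-gray over 8 cells = 4160  → 65.8269
row 9: Σ corner-gray over 8 cells = 3392  → 53.6742
row 10: Σ corner-gray over 8 cells = 4006  → 63.3900
row 11: Σ corner-gray over 8 cells = 4710  → 74.5299
Σ rows: total corner-gray = 52442  → 829.8298 mm³

829.830


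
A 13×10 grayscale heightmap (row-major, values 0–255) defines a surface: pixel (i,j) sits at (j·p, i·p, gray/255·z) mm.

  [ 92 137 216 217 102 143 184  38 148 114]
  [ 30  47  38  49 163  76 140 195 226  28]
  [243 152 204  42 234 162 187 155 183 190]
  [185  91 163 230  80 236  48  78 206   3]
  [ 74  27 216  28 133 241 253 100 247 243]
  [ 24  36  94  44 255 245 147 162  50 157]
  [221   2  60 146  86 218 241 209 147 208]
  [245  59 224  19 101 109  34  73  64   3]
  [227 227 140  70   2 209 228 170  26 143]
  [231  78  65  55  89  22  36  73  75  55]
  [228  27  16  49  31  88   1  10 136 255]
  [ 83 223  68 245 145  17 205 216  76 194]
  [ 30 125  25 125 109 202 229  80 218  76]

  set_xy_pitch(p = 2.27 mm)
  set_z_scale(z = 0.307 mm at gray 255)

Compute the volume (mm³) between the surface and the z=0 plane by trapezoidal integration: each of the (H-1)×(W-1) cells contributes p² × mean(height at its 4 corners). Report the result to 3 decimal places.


83.347

height_mm = gray/255 × 0.307; cell vol = 2.27² × mean(4 corners)
unit = 2.27² × 0.307 / (4×255) = 0.00155092 mm³ per gray-sum
row 0: Σ corner-gray over 9 cells = 4502  → 6.9823
row 1: Σ corner-gray over 9 cells = 4997  → 7.7500
row 2: Σ corner-gray over 9 cells = 5523  → 8.5657
row 3: Σ corner-gray over 9 cells = 5259  → 8.1563
row 4: Σ corner-gray over 9 cells = 5054  → 7.8384
row 5: Σ corner-gray over 9 cells = 4894  → 7.5902
row 6: Σ corner-gray over 9 cells = 4261  → 6.6085
row 7: Σ corner-gray over 9 cells = 4128  → 6.4022
row 8: Σ corner-gray over 9 cells = 3786  → 5.8718
row 9: Σ corner-gray over 9 cells = 2471  → 3.8323
row 10: Σ corner-gray over 9 cells = 3866  → 5.9959
row 11: Σ corner-gray over 9 cells = 4999  → 7.7531
Σ rows: total corner-gray = 53740  → 83.3465 mm³


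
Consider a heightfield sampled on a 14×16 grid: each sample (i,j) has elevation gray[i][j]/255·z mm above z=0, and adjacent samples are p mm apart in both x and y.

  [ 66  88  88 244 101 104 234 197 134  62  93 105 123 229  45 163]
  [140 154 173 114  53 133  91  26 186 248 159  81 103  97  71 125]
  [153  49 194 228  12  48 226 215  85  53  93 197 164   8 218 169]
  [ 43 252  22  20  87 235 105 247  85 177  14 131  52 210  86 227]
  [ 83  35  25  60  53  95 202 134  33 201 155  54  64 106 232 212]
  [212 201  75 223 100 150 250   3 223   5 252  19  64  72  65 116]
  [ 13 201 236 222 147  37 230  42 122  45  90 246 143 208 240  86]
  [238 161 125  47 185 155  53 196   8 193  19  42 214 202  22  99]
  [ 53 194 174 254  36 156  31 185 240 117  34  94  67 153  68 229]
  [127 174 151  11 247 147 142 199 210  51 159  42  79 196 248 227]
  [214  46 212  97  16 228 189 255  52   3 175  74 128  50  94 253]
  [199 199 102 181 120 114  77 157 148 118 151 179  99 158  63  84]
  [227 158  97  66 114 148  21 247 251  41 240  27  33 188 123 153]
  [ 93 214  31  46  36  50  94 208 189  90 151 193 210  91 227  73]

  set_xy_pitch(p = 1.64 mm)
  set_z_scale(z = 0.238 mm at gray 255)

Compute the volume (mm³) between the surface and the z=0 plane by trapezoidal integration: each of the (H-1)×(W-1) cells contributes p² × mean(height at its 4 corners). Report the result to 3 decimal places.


62.909

height_mm = gray/255 × 0.238; cell vol = 1.64² × mean(4 corners)
unit = 1.64² × 0.238 / (4×255) = 0.000627573 mm³ per gray-sum
row 0: Σ corner-gray over 15 cells = 7566  → 4.7482
row 1: Σ corner-gray over 15 cells = 7545  → 4.7350
row 2: Σ corner-gray over 15 cells = 7618  → 4.7809
row 3: Σ corner-gray over 15 cells = 6909  → 4.3359
row 4: Σ corner-gray over 15 cells = 6925  → 4.3459
row 5: Σ corner-gray over 15 cells = 8249  → 5.1769
row 6: Σ corner-gray over 15 cells = 8098  → 5.0821
row 7: Σ corner-gray over 15 cells = 7469  → 4.6873
row 8: Σ corner-gray over 15 cells = 8354  → 5.2427
row 9: Σ corner-gray over 15 cells = 8171  → 5.1279
row 10: Σ corner-gray over 15 cells = 7720  → 4.8449
row 11: Σ corner-gray over 15 cells = 7903  → 4.9597
row 12: Σ corner-gray over 15 cells = 7714  → 4.8411
Σ rows: total corner-gray = 100241  → 62.9086 mm³


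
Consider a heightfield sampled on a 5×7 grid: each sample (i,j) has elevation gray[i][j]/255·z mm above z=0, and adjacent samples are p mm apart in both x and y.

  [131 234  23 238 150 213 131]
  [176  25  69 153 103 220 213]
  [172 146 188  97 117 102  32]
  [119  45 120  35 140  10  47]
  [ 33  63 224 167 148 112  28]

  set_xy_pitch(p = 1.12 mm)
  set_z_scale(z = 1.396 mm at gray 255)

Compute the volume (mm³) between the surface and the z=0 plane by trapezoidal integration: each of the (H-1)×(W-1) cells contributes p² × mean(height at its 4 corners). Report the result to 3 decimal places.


19.340

height_mm = gray/255 × 1.396; cell vol = 1.12² × mean(4 corners)
unit = 1.12² × 1.396 / (4×255) = 0.00171681 mm³ per gray-sum
row 0: Σ corner-gray over 6 cells = 3507  → 6.0208
row 1: Σ corner-gray over 6 cells = 3033  → 5.2071
row 2: Σ corner-gray over 6 cells = 2370  → 4.0688
row 3: Σ corner-gray over 6 cells = 2355  → 4.0431
Σ rows: total corner-gray = 11265  → 19.3398 mm³


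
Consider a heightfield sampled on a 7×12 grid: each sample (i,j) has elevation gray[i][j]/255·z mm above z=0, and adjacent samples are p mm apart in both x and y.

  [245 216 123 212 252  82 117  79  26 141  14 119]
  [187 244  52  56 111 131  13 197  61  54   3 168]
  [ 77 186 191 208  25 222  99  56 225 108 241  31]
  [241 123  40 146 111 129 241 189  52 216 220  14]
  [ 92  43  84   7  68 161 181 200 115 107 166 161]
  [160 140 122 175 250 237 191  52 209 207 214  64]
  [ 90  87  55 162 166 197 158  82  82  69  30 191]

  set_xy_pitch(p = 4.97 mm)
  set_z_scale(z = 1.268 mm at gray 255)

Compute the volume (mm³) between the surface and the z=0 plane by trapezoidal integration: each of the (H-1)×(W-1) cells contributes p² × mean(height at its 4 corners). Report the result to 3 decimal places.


1082.439

height_mm = gray/255 × 1.268; cell vol = 4.97² × mean(4 corners)
unit = 4.97² × 1.268 / (4×255) = 0.0307066 mm³ per gray-sum
row 0: Σ corner-gray over 11 cells = 5087  → 156.2045
row 1: Σ corner-gray over 11 cells = 5429  → 166.7062
row 2: Σ corner-gray over 11 cells = 6419  → 197.1057
row 3: Σ corner-gray over 11 cells = 5706  → 175.2119
row 4: Σ corner-gray over 11 cells = 6335  → 194.5264
row 5: Σ corner-gray over 11 cells = 6275  → 192.6840
Σ rows: total corner-gray = 35251  → 1082.4387 mm³


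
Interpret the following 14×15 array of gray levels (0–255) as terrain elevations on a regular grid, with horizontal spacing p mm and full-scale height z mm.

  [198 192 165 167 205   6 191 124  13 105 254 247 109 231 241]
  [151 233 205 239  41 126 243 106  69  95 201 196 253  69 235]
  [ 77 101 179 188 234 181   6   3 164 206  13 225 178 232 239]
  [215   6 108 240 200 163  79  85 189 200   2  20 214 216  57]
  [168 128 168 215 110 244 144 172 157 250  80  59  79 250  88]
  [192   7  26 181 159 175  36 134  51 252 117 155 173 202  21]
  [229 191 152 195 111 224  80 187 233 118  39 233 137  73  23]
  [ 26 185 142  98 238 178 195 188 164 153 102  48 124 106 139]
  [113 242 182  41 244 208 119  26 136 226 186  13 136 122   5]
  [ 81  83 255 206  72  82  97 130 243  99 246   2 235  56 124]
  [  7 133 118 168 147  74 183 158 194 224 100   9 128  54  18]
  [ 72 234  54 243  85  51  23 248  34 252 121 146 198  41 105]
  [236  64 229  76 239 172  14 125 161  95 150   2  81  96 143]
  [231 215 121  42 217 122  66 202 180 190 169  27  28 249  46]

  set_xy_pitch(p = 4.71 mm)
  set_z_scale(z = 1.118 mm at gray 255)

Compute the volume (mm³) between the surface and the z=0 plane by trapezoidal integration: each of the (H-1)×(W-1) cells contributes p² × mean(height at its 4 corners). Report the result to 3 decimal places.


2472.061

height_mm = gray/255 × 1.118; cell vol = 4.71² × mean(4 corners)
unit = 4.71² × 1.118 / (4×255) = 0.0243155 mm³ per gray-sum
row 0: Σ corner-gray over 14 cells = 8995  → 218.7180
row 1: Σ corner-gray over 14 cells = 8674  → 210.9128
row 2: Σ corner-gray over 14 cells = 7852  → 190.9254
row 3: Σ corner-gray over 14 cells = 8084  → 196.5666
row 4: Σ corner-gray over 14 cells = 7917  → 192.5059
row 5: Σ corner-gray over 14 cells = 7747  → 188.3723
row 6: Σ corner-gray over 14 cells = 8205  → 199.5088
row 7: Σ corner-gray over 14 cells = 7887  → 191.7765
row 8: Σ corner-gray over 14 cells = 7697  → 187.1565
row 9: Σ corner-gray over 14 cells = 7222  → 175.6066
row 10: Σ corner-gray over 14 cells = 7042  → 171.2298
row 11: Σ corner-gray over 14 cells = 7024  → 170.7922
row 12: Σ corner-gray over 14 cells = 7320  → 177.9896
Σ rows: total corner-gray = 101666  → 2472.0610 mm³


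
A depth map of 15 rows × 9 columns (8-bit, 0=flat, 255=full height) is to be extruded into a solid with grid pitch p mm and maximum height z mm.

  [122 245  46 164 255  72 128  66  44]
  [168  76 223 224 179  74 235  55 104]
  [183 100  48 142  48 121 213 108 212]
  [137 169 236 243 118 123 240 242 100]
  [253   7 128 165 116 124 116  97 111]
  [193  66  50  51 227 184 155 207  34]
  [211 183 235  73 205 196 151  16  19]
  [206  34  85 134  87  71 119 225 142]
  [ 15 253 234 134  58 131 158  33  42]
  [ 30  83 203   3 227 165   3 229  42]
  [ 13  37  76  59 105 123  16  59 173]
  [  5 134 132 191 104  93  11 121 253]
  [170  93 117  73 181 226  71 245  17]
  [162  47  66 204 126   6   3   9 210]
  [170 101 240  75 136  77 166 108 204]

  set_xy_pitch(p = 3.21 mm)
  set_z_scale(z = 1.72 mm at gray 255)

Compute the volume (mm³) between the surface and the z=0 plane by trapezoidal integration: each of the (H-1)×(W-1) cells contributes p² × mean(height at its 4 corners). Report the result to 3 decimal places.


976.019

height_mm = gray/255 × 1.72; cell vol = 3.21² × mean(4 corners)
unit = 3.21² × 1.72 / (4×255) = 0.0173755 mm³ per gray-sum
row 0: Σ corner-gray over 8 cells = 4522  → 78.5722
row 1: Σ corner-gray over 8 cells = 4359  → 75.7400
row 2: Σ corner-gray over 8 cells = 4934  → 85.7309
row 3: Σ corner-gray over 8 cells = 4849  → 84.2540
row 4: Σ corner-gray over 8 cells = 3977  → 69.1025
row 5: Σ corner-gray over 8 cells = 4455  → 77.4080
row 6: Σ corner-gray over 8 cells = 4206  → 73.0815
row 7: Σ corner-gray over 8 cells = 3917  → 68.0600
row 8: Σ corner-gray over 8 cells = 3957  → 68.7550
row 9: Σ corner-gray over 8 cells = 3034  → 52.7174
row 10: Σ corner-gray over 8 cells = 2966  → 51.5359
row 11: Σ corner-gray over 8 cells = 4029  → 70.0061
row 12: Σ corner-gray over 8 cells = 3493  → 60.6928
row 13: Σ corner-gray over 8 cells = 3474  → 60.3626
Σ rows: total corner-gray = 56172  → 976.0189 mm³


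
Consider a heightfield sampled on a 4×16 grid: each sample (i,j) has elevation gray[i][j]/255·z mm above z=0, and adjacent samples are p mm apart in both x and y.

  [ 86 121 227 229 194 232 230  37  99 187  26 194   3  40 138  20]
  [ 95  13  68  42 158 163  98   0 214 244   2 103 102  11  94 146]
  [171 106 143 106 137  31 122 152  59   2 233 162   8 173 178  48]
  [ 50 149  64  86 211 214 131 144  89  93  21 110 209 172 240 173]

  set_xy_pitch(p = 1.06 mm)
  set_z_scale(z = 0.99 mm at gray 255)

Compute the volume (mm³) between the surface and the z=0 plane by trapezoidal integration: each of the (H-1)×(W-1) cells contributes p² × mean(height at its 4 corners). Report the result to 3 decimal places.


height_mm = gray/255 × 0.99; cell vol = 1.06² × mean(4 corners)
unit = 1.06² × 0.99 / (4×255) = 0.00109055 mm³ per gray-sum
row 0: Σ corner-gray over 15 cells = 6885  → 7.5085
row 1: Σ corner-gray over 15 cells = 6308  → 6.8792
row 2: Σ corner-gray over 15 cells = 7532  → 8.2140
Σ rows: total corner-gray = 20725  → 22.6017 mm³

22.602


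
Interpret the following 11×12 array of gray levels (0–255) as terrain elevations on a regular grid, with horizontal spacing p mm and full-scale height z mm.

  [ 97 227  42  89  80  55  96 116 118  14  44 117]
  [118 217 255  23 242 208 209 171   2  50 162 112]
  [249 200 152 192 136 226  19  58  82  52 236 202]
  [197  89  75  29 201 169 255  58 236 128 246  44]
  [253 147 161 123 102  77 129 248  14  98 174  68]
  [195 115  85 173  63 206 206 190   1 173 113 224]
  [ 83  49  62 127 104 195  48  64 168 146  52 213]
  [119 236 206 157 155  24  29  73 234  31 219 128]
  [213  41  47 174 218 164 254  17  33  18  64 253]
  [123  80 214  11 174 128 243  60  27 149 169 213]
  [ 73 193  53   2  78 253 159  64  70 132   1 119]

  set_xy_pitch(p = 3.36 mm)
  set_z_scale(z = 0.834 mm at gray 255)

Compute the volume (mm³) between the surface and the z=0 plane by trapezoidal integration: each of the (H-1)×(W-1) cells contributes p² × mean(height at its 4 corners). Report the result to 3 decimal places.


height_mm = gray/255 × 0.834; cell vol = 3.36² × mean(4 corners)
unit = 3.36² × 0.834 / (4×255) = 0.00923091 mm³ per gray-sum
row 0: Σ corner-gray over 11 cells = 5284  → 48.7761
row 1: Σ corner-gray over 11 cells = 6465  → 59.6778
row 2: Σ corner-gray over 11 cells = 6370  → 58.8009
row 3: Σ corner-gray over 11 cells = 6080  → 56.1239
row 4: Σ corner-gray over 11 cells = 5936  → 54.7947
row 5: Σ corner-gray over 11 cells = 5395  → 49.8007
row 6: Σ corner-gray over 11 cells = 5301  → 48.9330
row 7: Σ corner-gray over 11 cells = 5501  → 50.7792
row 8: Σ corner-gray over 11 cells = 5372  → 49.5884
row 9: Σ corner-gray over 11 cells = 5048  → 46.5976
Σ rows: total corner-gray = 56752  → 523.8725 mm³

523.873


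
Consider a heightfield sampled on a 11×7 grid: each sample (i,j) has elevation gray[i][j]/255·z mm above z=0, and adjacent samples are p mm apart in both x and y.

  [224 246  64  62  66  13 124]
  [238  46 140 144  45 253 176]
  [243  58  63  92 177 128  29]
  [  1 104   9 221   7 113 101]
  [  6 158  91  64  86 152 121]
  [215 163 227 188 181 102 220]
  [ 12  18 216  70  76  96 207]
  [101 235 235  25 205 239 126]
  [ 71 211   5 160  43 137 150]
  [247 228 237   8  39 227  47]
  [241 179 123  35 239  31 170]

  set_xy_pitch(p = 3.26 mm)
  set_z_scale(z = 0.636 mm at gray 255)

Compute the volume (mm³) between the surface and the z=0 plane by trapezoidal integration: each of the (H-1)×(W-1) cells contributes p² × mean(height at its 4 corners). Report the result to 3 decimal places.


height_mm = gray/255 × 0.636; cell vol = 3.26² × mean(4 corners)
unit = 3.26² × 0.636 / (4×255) = 0.00662662 mm³ per gray-sum
row 0: Σ corner-gray over 6 cells = 2920  → 19.3497
row 1: Σ corner-gray over 6 cells = 2978  → 19.7341
row 2: Σ corner-gray over 6 cells = 2318  → 15.3605
row 3: Σ corner-gray over 6 cells = 2239  → 14.8370
row 4: Σ corner-gray over 6 cells = 3386  → 22.4377
row 5: Σ corner-gray over 6 cells = 3328  → 22.0534
row 6: Σ corner-gray over 6 cells = 3276  → 21.7088
row 7: Σ corner-gray over 6 cells = 3438  → 22.7823
row 8: Σ corner-gray over 6 cells = 3105  → 20.5757
row 9: Σ corner-gray over 6 cells = 3397  → 22.5106
Σ rows: total corner-gray = 30385  → 201.3499 mm³

201.350


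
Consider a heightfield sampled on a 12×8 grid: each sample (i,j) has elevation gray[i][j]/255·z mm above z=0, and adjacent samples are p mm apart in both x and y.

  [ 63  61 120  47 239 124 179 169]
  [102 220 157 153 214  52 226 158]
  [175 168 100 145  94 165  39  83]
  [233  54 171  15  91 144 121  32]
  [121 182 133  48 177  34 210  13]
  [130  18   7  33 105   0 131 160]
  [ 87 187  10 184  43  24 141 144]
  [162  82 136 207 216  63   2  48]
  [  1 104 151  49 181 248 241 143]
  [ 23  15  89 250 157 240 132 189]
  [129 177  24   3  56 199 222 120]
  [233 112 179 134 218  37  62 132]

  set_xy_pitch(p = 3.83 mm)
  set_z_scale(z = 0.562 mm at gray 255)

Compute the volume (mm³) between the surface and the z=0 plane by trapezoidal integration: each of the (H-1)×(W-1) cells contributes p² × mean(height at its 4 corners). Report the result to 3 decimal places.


299.747

height_mm = gray/255 × 0.562; cell vol = 3.83² × mean(4 corners)
unit = 3.83² × 0.562 / (4×255) = 0.00808228 mm³ per gray-sum
row 0: Σ corner-gray over 7 cells = 4076  → 32.9434
row 1: Σ corner-gray over 7 cells = 3984  → 32.1998
row 2: Σ corner-gray over 7 cells = 3137  → 25.3541
row 3: Σ corner-gray over 7 cells = 3159  → 25.5319
row 4: Σ corner-gray over 7 cells = 2580  → 20.8523
row 5: Σ corner-gray over 7 cells = 2287  → 18.4842
row 6: Σ corner-gray over 7 cells = 3031  → 24.4974
row 7: Σ corner-gray over 7 cells = 3714  → 30.0176
row 8: Σ corner-gray over 7 cells = 4070  → 32.8949
row 9: Σ corner-gray over 7 cells = 3589  → 29.0073
row 10: Σ corner-gray over 7 cells = 3460  → 27.9647
Σ rows: total corner-gray = 37087  → 299.7474 mm³


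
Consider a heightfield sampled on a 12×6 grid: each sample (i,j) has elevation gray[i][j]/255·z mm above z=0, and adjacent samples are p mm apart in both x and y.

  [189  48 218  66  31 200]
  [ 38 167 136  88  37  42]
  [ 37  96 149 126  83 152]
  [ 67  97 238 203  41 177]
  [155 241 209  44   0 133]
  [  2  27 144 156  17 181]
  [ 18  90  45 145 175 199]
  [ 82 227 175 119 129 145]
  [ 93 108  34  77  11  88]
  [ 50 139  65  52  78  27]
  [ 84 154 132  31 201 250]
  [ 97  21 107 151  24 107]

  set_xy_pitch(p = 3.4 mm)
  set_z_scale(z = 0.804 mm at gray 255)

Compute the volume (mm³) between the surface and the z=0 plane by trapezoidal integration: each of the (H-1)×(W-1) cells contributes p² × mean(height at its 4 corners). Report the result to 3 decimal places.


217.859

height_mm = gray/255 × 0.804; cell vol = 3.4² × mean(4 corners)
unit = 3.4² × 0.804 / (4×255) = 0.009112 mm³ per gray-sum
row 0: Σ corner-gray over 5 cells = 2051  → 18.6887
row 1: Σ corner-gray over 5 cells = 2033  → 18.5247
row 2: Σ corner-gray over 5 cells = 2499  → 22.7709
row 3: Σ corner-gray over 5 cells = 2678  → 24.4019
row 4: Σ corner-gray over 5 cells = 2147  → 19.5635
row 5: Σ corner-gray over 5 cells = 1998  → 18.2058
row 6: Σ corner-gray over 5 cells = 2654  → 24.1832
row 7: Σ corner-gray over 5 cells = 2168  → 19.7548
row 8: Σ corner-gray over 5 cells = 1386  → 12.6292
row 9: Σ corner-gray over 5 cells = 2115  → 19.2719
row 10: Σ corner-gray over 5 cells = 2180  → 19.8642
Σ rows: total corner-gray = 23909  → 217.8588 mm³


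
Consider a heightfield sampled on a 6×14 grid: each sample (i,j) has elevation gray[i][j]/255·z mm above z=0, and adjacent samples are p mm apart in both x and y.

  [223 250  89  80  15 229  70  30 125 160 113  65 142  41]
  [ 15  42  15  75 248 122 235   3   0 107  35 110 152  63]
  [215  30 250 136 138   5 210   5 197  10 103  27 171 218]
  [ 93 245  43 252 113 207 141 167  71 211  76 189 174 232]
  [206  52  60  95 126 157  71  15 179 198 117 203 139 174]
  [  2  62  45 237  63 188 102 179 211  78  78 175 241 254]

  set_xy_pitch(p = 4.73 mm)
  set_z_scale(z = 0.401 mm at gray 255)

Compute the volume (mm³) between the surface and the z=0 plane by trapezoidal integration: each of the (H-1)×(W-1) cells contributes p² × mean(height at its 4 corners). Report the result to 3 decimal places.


280.703

height_mm = gray/255 × 0.401; cell vol = 4.73² × mean(4 corners)
unit = 4.73² × 0.401 / (4×255) = 0.00879562 mm³ per gray-sum
row 0: Σ corner-gray over 13 cells = 5366  → 47.1973
row 1: Σ corner-gray over 13 cells = 5363  → 47.1709
row 2: Σ corner-gray over 13 cells = 7100  → 62.4489
row 3: Σ corner-gray over 13 cells = 7307  → 64.2696
row 4: Σ corner-gray over 13 cells = 6778  → 59.6167
Σ rows: total corner-gray = 31914  → 280.7034 mm³


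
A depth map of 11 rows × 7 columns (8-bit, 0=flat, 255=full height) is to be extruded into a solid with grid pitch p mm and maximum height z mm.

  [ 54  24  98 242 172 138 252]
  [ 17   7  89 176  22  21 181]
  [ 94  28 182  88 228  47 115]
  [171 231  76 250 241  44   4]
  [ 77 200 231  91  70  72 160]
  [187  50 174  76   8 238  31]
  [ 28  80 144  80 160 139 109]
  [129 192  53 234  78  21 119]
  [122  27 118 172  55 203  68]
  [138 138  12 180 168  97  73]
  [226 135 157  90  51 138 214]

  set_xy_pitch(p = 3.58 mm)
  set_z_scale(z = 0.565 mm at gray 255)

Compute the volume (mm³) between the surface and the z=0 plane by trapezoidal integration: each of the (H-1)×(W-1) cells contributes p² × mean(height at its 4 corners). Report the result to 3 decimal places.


height_mm = gray/255 × 0.565; cell vol = 3.58² × mean(4 corners)
unit = 3.58² × 0.565 / (4×255) = 0.00709928 mm³ per gray-sum
row 0: Σ corner-gray over 6 cells = 2482  → 17.6204
row 1: Σ corner-gray over 6 cells = 2183  → 15.4977
row 2: Σ corner-gray over 6 cells = 3214  → 22.8171
row 3: Σ corner-gray over 6 cells = 3424  → 24.3079
row 4: Σ corner-gray over 6 cells = 2875  → 20.4104
row 5: Σ corner-gray over 6 cells = 2653  → 18.8344
row 6: Σ corner-gray over 6 cells = 2747  → 19.5017
row 7: Σ corner-gray over 6 cells = 2744  → 19.4804
row 8: Σ corner-gray over 6 cells = 2741  → 19.4591
row 9: Σ corner-gray over 6 cells = 2983  → 21.1772
Σ rows: total corner-gray = 28046  → 199.1064 mm³

199.106


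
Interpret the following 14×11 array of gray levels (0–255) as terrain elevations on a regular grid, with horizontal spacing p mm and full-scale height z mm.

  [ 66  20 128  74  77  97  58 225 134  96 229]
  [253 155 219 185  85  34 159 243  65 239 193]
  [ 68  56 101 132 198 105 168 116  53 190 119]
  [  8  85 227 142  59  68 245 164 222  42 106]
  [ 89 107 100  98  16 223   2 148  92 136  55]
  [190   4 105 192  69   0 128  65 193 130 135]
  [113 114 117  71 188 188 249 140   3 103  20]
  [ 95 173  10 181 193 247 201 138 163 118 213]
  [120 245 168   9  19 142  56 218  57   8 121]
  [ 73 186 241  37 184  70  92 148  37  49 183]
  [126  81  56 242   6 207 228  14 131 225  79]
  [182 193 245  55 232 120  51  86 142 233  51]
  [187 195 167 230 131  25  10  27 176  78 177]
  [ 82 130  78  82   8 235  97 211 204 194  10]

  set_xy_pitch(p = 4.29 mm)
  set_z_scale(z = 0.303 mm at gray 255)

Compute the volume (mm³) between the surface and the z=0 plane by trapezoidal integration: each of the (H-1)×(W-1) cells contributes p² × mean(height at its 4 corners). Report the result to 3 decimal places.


height_mm = gray/255 × 0.303; cell vol = 4.29² × mean(4 corners)
unit = 4.29² × 0.303 / (4×255) = 0.0054671 mm³ per gray-sum
row 0: Σ corner-gray over 10 cells = 5327  → 29.1232
row 1: Σ corner-gray over 10 cells = 5639  → 30.8290
row 2: Σ corner-gray over 10 cells = 5047  → 27.5925
row 3: Σ corner-gray over 10 cells = 4610  → 25.2033
row 4: Σ corner-gray over 10 cells = 4085  → 22.3331
row 5: Σ corner-gray over 10 cells = 4576  → 25.0175
row 6: Σ corner-gray over 10 cells = 5635  → 30.8071
row 7: Σ corner-gray over 10 cells = 5241  → 28.6531
row 8: Σ corner-gray over 10 cells = 4429  → 24.2138
row 9: Σ corner-gray over 10 cells = 4929  → 26.9473
row 10: Σ corner-gray over 10 cells = 5532  → 30.2440
row 11: Σ corner-gray over 10 cells = 5389  → 29.4622
row 12: Σ corner-gray over 10 cells = 5012  → 27.4011
Σ rows: total corner-gray = 65451  → 357.8272 mm³

357.827


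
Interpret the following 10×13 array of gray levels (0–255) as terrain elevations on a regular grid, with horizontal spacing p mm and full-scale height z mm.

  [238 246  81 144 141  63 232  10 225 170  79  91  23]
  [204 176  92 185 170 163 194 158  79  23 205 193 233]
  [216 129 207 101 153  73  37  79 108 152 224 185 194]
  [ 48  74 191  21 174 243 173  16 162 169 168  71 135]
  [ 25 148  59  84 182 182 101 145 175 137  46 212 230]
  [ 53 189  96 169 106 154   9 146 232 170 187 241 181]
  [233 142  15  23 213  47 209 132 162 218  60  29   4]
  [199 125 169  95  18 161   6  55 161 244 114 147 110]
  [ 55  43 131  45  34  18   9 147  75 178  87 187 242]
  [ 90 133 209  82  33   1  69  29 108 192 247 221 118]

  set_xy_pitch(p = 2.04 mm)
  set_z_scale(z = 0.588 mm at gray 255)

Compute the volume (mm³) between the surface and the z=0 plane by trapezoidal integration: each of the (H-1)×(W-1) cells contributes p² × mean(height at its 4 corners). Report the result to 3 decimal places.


133.562

height_mm = gray/255 × 0.588; cell vol = 2.04² × mean(4 corners)
unit = 2.04² × 0.588 / (4×255) = 0.00239904 mm³ per gray-sum
row 0: Σ corner-gray over 12 cells = 6938  → 16.6445
row 1: Σ corner-gray over 12 cells = 7019  → 16.8389
row 2: Σ corner-gray over 12 cells = 6413  → 15.3850
row 3: Σ corner-gray over 12 cells = 6304  → 15.1235
row 4: Σ corner-gray over 12 cells = 6829  → 16.3830
row 5: Σ corner-gray over 12 cells = 6369  → 15.2795
row 6: Σ corner-gray over 12 cells = 5636  → 13.5210
row 7: Σ corner-gray over 12 cells = 5104  → 12.2447
row 8: Σ corner-gray over 12 cells = 5061  → 12.1415
Σ rows: total corner-gray = 55673  → 133.5618 mm³


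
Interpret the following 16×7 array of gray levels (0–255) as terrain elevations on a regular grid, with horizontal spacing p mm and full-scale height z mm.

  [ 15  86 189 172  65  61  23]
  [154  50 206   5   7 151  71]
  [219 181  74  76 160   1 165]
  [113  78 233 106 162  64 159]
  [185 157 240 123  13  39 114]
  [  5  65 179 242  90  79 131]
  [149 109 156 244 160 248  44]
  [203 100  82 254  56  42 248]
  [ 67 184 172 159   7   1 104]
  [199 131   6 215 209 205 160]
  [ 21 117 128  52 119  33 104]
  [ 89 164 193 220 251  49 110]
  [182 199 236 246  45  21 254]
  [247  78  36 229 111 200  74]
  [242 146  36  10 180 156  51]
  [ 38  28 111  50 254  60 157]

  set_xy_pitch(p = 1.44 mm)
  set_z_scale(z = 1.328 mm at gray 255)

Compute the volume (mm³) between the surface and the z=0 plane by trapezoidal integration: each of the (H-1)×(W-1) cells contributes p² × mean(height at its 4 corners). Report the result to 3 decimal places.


height_mm = gray/255 × 1.328; cell vol = 1.44² × mean(4 corners)
unit = 1.44² × 1.328 / (4×255) = 0.00269975 mm³ per gray-sum
row 0: Σ corner-gray over 6 cells = 2247  → 6.0663
row 1: Σ corner-gray over 6 cells = 2431  → 6.5631
row 2: Σ corner-gray over 6 cells = 2926  → 7.8995
row 3: Σ corner-gray over 6 cells = 3001  → 8.1019
row 4: Σ corner-gray over 6 cells = 2889  → 7.7996
row 5: Σ corner-gray over 6 cells = 3473  → 9.3762
row 6: Σ corner-gray over 6 cells = 3546  → 9.5733
row 7: Σ corner-gray over 6 cells = 2736  → 7.3865
row 8: Σ corner-gray over 6 cells = 3108  → 8.3908
row 9: Σ corner-gray over 6 cells = 2914  → 7.8671
row 10: Σ corner-gray over 6 cells = 2976  → 8.0344
row 11: Σ corner-gray over 6 cells = 3883  → 10.4831
row 12: Σ corner-gray over 6 cells = 3559  → 9.6084
row 13: Σ corner-gray over 6 cells = 2978  → 8.0398
row 14: Σ corner-gray over 6 cells = 2550  → 6.8844
Σ rows: total corner-gray = 45217  → 122.0744 mm³

122.074


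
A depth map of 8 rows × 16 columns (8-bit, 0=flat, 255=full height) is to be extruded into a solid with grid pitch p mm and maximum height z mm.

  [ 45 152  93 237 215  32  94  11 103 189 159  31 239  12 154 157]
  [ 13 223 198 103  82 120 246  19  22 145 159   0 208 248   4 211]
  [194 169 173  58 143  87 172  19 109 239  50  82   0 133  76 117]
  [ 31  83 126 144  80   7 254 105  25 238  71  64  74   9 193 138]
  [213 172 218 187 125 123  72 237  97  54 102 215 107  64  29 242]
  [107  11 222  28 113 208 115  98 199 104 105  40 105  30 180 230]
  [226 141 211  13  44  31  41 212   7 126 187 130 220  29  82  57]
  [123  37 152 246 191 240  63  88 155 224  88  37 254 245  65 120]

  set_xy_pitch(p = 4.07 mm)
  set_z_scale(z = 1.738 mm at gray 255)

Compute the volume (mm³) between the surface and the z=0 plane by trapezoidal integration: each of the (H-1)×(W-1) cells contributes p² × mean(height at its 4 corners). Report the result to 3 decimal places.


height_mm = gray/255 × 1.738; cell vol = 4.07² × mean(4 corners)
unit = 4.07² × 1.738 / (4×255) = 0.0282253 mm³ per gray-sum
row 0: Σ corner-gray over 15 cells = 7422  → 209.4881
row 1: Σ corner-gray over 15 cells = 7109  → 200.6536
row 2: Σ corner-gray over 15 cells = 6446  → 181.9402
row 3: Σ corner-gray over 15 cells = 7174  → 202.4882
row 4: Σ corner-gray over 15 cells = 7512  → 212.0284
row 5: Σ corner-gray over 15 cells = 6684  → 188.6578
row 6: Σ corner-gray over 15 cells = 7644  → 215.7541
Σ rows: total corner-gray = 49991  → 1411.0105 mm³

1411.010


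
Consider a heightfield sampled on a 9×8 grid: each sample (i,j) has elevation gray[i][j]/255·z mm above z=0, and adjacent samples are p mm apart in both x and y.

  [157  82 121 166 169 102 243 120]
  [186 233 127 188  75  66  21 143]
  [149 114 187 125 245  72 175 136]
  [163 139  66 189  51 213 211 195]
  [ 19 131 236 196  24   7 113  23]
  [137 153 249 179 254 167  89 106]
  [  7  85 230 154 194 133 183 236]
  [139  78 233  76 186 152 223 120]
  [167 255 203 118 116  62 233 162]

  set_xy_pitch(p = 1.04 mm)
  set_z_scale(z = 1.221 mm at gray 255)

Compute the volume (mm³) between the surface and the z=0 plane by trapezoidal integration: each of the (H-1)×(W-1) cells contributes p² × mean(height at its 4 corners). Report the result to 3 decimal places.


42.405

height_mm = gray/255 × 1.221; cell vol = 1.04² × mean(4 corners)
unit = 1.04² × 1.221 / (4×255) = 0.00129474 mm³ per gray-sum
row 0: Σ corner-gray over 7 cells = 3792  → 4.9096
row 1: Σ corner-gray over 7 cells = 3870  → 5.0106
row 2: Σ corner-gray over 7 cells = 4217  → 5.4599
row 3: Σ corner-gray over 7 cells = 3552  → 4.5989
row 4: Σ corner-gray over 7 cells = 3881  → 5.0249
row 5: Σ corner-gray over 7 cells = 4626  → 5.9895
row 6: Σ corner-gray over 7 cells = 4356  → 5.6399
row 7: Σ corner-gray over 7 cells = 4458  → 5.7719
Σ rows: total corner-gray = 32752  → 42.4053 mm³


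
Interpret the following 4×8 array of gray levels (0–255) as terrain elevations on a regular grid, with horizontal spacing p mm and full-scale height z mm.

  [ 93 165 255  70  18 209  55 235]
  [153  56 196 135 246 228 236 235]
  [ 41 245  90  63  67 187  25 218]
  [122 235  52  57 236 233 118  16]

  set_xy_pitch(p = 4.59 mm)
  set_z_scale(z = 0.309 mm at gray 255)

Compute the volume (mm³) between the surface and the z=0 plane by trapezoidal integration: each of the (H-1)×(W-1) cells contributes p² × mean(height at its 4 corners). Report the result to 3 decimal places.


height_mm = gray/255 × 0.309; cell vol = 4.59² × mean(4 corners)
unit = 4.59² × 0.309 / (4×255) = 0.00638239 mm³ per gray-sum
row 0: Σ corner-gray over 7 cells = 4454  → 28.4272
row 1: Σ corner-gray over 7 cells = 4195  → 26.7741
row 2: Σ corner-gray over 7 cells = 3613  → 23.0596
Σ rows: total corner-gray = 12262  → 78.2609 mm³

78.261


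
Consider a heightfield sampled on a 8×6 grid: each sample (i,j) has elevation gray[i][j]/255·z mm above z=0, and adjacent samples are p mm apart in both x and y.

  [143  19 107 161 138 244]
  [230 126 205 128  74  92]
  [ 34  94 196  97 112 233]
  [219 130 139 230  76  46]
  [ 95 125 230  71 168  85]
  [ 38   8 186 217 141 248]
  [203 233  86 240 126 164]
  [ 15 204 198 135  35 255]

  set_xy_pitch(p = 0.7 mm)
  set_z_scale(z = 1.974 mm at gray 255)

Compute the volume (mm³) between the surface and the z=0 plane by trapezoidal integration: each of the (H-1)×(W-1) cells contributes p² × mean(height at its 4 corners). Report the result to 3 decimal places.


18.754

height_mm = gray/255 × 1.974; cell vol = 0.7² × mean(4 corners)
unit = 0.7² × 1.974 / (4×255) = 0.000948294 mm³ per gray-sum
row 0: Σ corner-gray over 5 cells = 2625  → 2.4893
row 1: Σ corner-gray over 5 cells = 2653  → 2.5158
row 2: Σ corner-gray over 5 cells = 2680  → 2.5414
row 3: Σ corner-gray over 5 cells = 2783  → 2.6391
row 4: Σ corner-gray over 5 cells = 2758  → 2.6154
row 5: Σ corner-gray over 5 cells = 3127  → 2.9653
row 6: Σ corner-gray over 5 cells = 3151  → 2.9881
Σ rows: total corner-gray = 19777  → 18.7544 mm³


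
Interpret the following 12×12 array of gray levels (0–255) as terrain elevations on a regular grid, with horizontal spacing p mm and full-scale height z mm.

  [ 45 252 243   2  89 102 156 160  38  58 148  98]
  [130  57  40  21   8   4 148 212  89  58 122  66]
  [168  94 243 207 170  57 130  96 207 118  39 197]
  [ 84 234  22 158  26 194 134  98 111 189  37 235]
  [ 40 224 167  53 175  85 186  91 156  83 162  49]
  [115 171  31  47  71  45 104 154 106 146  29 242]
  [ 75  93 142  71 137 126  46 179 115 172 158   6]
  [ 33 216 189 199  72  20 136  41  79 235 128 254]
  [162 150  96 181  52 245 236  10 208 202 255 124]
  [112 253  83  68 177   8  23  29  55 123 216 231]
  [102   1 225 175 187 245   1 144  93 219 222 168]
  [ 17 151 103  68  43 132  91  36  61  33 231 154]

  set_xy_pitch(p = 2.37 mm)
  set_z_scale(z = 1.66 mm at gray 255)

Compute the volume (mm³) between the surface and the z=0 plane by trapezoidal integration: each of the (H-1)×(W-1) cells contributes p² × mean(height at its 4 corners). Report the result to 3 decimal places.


height_mm = gray/255 × 1.66; cell vol = 2.37² × mean(4 corners)
unit = 2.37² × 1.66 / (4×255) = 0.00914123 mm³ per gray-sum
row 0: Σ corner-gray over 11 cells = 4353  → 39.7918
row 1: Σ corner-gray over 11 cells = 4801  → 43.8870
row 2: Σ corner-gray over 11 cells = 5812  → 53.1288
row 3: Σ corner-gray over 11 cells = 5578  → 50.9898
row 4: Σ corner-gray over 11 cells = 5018  → 45.8707
row 5: Σ corner-gray over 11 cells = 4724  → 43.1832
row 6: Σ corner-gray over 11 cells = 5476  → 50.0574
row 7: Σ corner-gray over 11 cells = 6473  → 59.1712
row 8: Σ corner-gray over 11 cells = 5969  → 54.5640
row 9: Σ corner-gray over 11 cells = 5707  → 52.1690
row 10: Σ corner-gray over 11 cells = 5363  → 49.0244
Σ rows: total corner-gray = 59274  → 541.8372 mm³

541.837


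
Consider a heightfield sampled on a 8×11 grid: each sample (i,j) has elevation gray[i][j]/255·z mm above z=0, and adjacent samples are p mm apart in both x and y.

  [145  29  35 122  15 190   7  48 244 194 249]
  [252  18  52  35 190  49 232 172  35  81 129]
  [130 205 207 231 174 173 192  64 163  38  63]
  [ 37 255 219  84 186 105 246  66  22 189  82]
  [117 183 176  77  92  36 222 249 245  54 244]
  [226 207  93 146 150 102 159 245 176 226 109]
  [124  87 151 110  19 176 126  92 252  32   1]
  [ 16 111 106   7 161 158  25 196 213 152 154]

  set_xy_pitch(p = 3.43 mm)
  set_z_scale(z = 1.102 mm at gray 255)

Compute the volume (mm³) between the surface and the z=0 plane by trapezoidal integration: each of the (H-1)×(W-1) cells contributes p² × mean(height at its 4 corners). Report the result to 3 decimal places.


481.507

height_mm = gray/255 × 1.102; cell vol = 3.43² × mean(4 corners)
unit = 3.43² × 1.102 / (4×255) = 0.0127107 mm³ per gray-sum
row 0: Σ corner-gray over 10 cells = 4271  → 54.2874
row 1: Σ corner-gray over 10 cells = 5196  → 66.0448
row 2: Σ corner-gray over 10 cells = 5950  → 75.6287
row 3: Σ corner-gray over 10 cells = 5892  → 74.8915
row 4: Σ corner-gray over 10 cells = 6372  → 80.9926
row 5: Σ corner-gray over 10 cells = 5558  → 70.6461
row 6: Σ corner-gray over 10 cells = 4643  → 59.0158
Σ rows: total corner-gray = 37882  → 481.5070 mm³


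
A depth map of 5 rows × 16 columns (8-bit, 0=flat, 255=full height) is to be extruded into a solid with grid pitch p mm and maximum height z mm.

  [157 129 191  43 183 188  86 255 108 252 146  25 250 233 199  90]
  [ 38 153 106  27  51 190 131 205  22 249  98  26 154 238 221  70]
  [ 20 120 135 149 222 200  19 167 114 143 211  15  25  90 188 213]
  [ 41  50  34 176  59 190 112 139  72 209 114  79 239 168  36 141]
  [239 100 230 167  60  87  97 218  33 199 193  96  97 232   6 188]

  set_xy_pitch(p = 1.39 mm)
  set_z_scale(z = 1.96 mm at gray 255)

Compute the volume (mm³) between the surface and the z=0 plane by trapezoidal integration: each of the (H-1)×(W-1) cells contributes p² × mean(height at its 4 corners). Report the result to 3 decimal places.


height_mm = gray/255 × 1.96; cell vol = 1.39² × mean(4 corners)
unit = 1.39² × 1.96 / (4×255) = 0.00371266 mm³ per gray-sum
row 0: Σ corner-gray over 15 cells = 8673  → 32.1999
row 1: Σ corner-gray over 15 cells = 7679  → 28.5095
row 2: Σ corner-gray over 15 cells = 7365  → 27.3438
row 3: Σ corner-gray over 15 cells = 7593  → 28.1902
Σ rows: total corner-gray = 31310  → 116.2435 mm³

116.243
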